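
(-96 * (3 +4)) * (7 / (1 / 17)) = -79968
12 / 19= 0.63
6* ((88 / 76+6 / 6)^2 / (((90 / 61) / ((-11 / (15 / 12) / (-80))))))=1127951 / 541500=2.08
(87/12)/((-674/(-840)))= 3045/337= 9.04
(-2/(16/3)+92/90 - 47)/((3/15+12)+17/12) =-16687/4902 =-3.40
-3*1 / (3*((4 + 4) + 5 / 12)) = -12 / 101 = -0.12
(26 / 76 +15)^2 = 339889 / 1444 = 235.38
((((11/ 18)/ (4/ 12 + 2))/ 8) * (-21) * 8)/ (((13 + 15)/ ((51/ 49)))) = -561/ 2744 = -0.20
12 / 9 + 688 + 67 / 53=109805 / 159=690.60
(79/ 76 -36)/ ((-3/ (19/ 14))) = 2657/ 168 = 15.82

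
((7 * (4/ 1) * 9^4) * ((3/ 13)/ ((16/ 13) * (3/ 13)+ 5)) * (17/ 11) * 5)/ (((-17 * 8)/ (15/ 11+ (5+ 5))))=-1119470625/ 216106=-5180.19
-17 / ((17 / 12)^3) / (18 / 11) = -1056 / 289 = -3.65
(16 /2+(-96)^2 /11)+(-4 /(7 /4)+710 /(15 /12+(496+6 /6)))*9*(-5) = 135744064 /153461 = 884.55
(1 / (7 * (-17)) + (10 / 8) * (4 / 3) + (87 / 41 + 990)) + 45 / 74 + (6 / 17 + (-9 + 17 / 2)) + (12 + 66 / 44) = 1091522857 / 1083138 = 1007.74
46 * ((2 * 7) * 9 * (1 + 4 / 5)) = 52164 / 5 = 10432.80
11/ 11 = 1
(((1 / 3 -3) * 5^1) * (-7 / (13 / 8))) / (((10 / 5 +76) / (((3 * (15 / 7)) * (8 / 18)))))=3200 / 1521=2.10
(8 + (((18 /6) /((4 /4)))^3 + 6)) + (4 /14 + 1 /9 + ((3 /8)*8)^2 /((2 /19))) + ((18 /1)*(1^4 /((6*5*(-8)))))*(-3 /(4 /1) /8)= 10233527 /80640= 126.90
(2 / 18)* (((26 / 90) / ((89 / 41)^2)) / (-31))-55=-5469670378 / 99448155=-55.00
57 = 57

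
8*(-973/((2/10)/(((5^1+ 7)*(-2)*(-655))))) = -611822400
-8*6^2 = -288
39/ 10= 3.90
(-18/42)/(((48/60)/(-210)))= 225/2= 112.50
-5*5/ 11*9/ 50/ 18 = -0.02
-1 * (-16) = 16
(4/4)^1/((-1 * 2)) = -1/2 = -0.50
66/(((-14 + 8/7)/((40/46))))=-308/69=-4.46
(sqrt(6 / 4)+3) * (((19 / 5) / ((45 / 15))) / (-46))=-0.12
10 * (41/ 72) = 205/ 36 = 5.69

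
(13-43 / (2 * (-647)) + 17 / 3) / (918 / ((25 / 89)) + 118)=1814825 / 328619064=0.01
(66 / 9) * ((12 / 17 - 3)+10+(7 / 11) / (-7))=2848 / 51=55.84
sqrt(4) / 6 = 1 / 3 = 0.33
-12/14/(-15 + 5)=3/35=0.09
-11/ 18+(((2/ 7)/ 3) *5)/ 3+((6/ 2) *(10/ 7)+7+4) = 89/ 6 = 14.83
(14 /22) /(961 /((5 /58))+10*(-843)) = 35 /149468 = 0.00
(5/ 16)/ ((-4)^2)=5/ 256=0.02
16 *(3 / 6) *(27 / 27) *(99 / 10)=396 / 5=79.20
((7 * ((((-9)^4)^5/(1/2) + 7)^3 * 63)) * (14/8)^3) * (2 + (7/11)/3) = 75162671729942547023979610000000000000000000000000000000000000.00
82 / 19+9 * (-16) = -2654 / 19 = -139.68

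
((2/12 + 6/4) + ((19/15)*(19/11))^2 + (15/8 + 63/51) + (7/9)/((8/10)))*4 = 4334509/102850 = 42.14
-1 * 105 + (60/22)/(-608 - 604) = -233315/2222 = -105.00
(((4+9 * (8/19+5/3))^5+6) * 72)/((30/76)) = 730602481631376/651605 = 1121235229.37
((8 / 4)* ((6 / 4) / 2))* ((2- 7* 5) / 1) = -49.50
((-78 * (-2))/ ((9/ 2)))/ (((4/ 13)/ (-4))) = -1352/ 3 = -450.67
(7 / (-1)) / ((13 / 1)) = -7 / 13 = -0.54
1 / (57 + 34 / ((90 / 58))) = 45 / 3551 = 0.01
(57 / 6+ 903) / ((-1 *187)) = -1825 / 374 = -4.88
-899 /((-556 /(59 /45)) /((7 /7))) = 53041 /25020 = 2.12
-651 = -651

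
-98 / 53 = -1.85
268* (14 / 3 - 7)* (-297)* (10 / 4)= 464310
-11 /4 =-2.75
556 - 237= 319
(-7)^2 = 49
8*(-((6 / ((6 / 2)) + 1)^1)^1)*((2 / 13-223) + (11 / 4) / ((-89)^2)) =550730430 / 102973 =5348.30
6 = 6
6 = 6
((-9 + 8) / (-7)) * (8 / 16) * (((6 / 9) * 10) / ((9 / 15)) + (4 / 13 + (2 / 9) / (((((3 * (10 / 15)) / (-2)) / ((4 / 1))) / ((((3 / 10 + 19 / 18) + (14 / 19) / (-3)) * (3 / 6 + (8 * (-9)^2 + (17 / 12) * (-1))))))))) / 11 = -1710607 / 420147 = -4.07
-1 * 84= -84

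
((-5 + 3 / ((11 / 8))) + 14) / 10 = 123 / 110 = 1.12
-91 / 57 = -1.60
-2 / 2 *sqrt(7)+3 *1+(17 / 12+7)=137 / 12-sqrt(7)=8.77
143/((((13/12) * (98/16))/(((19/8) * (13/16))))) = 8151/196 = 41.59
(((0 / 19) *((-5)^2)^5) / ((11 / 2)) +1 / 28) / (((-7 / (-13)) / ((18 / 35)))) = 117 / 3430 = 0.03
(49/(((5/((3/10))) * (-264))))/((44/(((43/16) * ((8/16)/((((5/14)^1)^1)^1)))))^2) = -4439449/54517760000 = -0.00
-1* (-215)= 215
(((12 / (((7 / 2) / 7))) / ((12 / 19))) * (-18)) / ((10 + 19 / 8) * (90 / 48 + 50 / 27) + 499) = -131328 / 104663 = -1.25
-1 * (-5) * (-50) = -250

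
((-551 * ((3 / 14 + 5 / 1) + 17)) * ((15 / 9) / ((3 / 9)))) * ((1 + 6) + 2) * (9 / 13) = -69401205 / 182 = -381325.30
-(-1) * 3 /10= 3 /10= 0.30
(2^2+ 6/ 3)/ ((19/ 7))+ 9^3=13893/ 19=731.21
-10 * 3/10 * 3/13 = -0.69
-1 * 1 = -1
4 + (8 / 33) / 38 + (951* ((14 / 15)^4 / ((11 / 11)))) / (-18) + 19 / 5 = -1024798499 / 31741875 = -32.29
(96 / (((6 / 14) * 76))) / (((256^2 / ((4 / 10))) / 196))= 343 / 97280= 0.00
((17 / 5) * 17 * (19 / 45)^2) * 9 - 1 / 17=1772468 / 19125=92.68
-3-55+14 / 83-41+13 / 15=-121966 / 1245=-97.96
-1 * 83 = -83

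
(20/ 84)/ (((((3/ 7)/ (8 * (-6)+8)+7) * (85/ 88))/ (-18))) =-21120/ 33269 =-0.63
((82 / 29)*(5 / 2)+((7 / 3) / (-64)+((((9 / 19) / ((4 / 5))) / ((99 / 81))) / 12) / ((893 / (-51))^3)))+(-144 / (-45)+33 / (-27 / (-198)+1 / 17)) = 54234475960712009417 / 302477276390900160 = 179.30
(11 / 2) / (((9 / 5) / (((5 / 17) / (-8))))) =-275 / 2448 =-0.11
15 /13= 1.15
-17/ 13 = -1.31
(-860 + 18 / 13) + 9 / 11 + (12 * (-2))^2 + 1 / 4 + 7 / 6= -481133 / 1716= -280.38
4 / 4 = 1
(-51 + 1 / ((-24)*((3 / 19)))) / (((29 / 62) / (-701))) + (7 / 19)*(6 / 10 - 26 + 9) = 7619267239 / 99180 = 76822.62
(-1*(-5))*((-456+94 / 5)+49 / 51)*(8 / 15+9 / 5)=-778687 / 153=-5089.46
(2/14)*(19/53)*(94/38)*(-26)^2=31772/371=85.64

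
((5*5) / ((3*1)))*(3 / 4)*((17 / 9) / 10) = 1.18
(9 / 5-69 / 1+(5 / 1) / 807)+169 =410788 / 4035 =101.81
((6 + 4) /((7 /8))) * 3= 240 /7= 34.29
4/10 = 2/5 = 0.40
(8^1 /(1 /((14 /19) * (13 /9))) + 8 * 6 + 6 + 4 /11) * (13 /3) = 272.47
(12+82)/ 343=94/ 343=0.27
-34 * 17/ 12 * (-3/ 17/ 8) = 17/ 16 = 1.06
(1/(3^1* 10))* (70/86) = 7/258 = 0.03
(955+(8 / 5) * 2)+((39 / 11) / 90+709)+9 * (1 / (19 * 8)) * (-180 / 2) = 20840357 / 12540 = 1661.91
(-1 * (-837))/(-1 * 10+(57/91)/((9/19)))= -228501/2369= -96.45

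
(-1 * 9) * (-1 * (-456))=-4104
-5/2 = -2.50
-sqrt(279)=-3 * sqrt(31)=-16.70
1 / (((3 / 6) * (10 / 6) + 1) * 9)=2 / 33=0.06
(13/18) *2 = 13/9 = 1.44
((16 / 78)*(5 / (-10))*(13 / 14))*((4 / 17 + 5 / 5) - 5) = 128 / 357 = 0.36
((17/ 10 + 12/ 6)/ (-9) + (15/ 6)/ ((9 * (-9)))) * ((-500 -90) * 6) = 42244/ 27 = 1564.59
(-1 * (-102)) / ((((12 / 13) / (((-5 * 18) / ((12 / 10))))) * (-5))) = 3315 / 2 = 1657.50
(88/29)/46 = 0.07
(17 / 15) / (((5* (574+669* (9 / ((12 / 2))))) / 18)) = 204 / 78875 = 0.00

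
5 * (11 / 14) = 55 / 14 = 3.93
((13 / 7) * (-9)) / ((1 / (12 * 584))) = -819936 / 7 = -117133.71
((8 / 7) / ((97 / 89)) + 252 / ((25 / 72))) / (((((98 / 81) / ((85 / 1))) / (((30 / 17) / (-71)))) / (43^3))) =-238364448172776 / 2362241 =-100906066.81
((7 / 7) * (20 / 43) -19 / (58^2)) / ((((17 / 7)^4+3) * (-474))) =-159577663 / 6220495414752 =-0.00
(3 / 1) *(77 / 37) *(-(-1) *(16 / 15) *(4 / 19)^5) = 1261568 / 458078315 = 0.00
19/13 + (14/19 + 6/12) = 1333/494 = 2.70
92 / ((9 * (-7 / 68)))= -6256 / 63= -99.30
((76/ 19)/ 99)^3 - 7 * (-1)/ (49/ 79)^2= 6055658011/ 332812557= 18.20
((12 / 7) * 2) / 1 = 24 / 7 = 3.43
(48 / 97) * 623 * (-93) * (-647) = 1799353584 / 97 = 18550036.95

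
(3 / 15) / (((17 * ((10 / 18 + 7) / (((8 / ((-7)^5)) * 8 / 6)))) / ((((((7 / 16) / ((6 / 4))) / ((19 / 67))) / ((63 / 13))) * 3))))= -871 / 1384308555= -0.00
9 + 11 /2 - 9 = 11 /2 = 5.50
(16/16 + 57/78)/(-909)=-5/2626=-0.00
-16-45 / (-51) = -257 / 17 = -15.12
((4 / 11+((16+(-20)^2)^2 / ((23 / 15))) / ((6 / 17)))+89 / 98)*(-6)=-23785776519 / 12397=-1918671.98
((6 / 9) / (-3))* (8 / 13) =-16 / 117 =-0.14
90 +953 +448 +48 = 1539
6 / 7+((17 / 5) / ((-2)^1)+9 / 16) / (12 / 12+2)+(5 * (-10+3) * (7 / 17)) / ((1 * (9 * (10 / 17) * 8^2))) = 17557 / 40320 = 0.44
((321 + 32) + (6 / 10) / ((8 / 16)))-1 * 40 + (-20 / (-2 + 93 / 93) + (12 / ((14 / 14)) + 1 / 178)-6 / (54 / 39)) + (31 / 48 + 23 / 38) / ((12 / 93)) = 190240629 / 541120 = 351.57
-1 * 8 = -8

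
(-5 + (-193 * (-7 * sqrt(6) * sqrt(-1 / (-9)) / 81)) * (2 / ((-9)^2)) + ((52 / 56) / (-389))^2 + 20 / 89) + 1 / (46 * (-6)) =-217601646188 / 45533850789 + 2702 * sqrt(6) / 19683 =-4.44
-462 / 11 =-42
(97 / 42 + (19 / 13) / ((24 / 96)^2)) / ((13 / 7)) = 13.84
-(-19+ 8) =11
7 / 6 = 1.17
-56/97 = -0.58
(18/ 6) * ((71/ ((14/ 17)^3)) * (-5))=-1906.83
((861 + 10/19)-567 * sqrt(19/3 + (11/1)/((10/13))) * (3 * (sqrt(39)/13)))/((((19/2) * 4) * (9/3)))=16369/2166-567 * sqrt(80470)/4940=-25.00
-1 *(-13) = 13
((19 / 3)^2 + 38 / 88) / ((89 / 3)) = 16055 / 11748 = 1.37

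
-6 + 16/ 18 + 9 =35/ 9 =3.89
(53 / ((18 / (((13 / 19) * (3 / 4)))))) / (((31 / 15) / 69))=237705 / 4712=50.45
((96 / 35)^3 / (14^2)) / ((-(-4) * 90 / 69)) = 211968 / 10504375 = 0.02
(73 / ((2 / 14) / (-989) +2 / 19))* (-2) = -19204402 / 13827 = -1388.91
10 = 10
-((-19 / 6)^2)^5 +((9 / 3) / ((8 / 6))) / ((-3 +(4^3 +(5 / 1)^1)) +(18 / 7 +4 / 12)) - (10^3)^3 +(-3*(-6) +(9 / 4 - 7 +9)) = -87503426375264125279 / 87494556672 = -1000101374.34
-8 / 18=-4 / 9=-0.44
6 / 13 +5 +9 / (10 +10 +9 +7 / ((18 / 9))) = 373 / 65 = 5.74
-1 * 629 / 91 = -629 / 91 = -6.91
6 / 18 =1 / 3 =0.33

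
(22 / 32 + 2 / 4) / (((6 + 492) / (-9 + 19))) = 95 / 3984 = 0.02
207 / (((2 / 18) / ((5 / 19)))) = 9315 / 19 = 490.26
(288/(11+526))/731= 96/130849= 0.00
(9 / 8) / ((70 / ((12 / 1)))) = 27 / 140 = 0.19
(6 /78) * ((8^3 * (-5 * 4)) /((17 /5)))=-51200 /221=-231.67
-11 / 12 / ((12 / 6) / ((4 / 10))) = -11 / 60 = -0.18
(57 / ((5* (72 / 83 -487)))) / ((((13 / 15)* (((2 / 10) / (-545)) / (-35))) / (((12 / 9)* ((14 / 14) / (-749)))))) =257839500 / 56125459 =4.59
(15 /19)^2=225 /361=0.62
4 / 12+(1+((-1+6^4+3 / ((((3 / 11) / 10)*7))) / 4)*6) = 82631 / 42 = 1967.40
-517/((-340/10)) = 15.21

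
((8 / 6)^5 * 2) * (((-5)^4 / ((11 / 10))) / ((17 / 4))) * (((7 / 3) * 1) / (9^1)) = 358400000 / 1226907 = 292.12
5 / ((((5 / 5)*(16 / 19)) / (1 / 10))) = 19 / 32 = 0.59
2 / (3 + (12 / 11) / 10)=110 / 171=0.64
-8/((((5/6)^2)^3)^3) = -812479653347328/3814697265625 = -212.99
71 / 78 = 0.91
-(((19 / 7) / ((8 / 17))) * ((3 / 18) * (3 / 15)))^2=-104329 / 2822400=-0.04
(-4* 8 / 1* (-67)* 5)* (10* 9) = 964800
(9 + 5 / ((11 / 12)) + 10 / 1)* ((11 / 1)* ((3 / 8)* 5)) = 4035 / 8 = 504.38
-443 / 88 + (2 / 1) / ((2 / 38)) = 2901 / 88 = 32.97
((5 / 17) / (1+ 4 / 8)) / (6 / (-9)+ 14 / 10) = 50 / 187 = 0.27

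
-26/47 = -0.55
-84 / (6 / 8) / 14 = -8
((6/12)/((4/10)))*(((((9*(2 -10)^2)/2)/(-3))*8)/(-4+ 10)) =-160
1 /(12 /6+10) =1 /12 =0.08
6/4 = 3/2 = 1.50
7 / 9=0.78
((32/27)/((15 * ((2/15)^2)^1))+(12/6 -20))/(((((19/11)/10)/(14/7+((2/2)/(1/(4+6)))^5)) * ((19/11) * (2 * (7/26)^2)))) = -31341862.12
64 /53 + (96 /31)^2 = 549952 /50933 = 10.80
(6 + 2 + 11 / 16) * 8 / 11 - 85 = -1731 / 22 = -78.68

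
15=15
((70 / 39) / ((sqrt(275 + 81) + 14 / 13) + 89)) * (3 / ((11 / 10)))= 0.04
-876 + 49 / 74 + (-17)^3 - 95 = -435367 / 74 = -5883.34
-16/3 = -5.33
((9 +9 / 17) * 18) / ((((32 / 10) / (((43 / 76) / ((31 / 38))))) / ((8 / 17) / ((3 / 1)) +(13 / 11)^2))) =57.76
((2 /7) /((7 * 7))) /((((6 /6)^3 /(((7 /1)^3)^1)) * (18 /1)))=1 /9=0.11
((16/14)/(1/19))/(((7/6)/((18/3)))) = 5472/49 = 111.67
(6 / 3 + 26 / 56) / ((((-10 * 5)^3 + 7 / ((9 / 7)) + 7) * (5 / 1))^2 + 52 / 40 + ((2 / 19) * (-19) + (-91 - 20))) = 27945 / 4428805542637322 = 0.00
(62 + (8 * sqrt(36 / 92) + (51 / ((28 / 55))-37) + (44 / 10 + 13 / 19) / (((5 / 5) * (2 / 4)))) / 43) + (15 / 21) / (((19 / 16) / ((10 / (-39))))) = 24 * sqrt(23) / 989 + 283491857 / 4460820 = 63.67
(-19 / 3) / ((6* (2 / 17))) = -323 / 36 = -8.97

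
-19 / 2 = -9.50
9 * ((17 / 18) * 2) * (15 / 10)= 51 / 2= 25.50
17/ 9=1.89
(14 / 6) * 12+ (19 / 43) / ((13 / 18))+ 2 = 17112 / 559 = 30.61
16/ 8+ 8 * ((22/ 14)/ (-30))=166/ 105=1.58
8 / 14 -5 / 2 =-27 / 14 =-1.93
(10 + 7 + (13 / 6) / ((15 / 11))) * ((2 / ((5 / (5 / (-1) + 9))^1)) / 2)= 3346 / 225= 14.87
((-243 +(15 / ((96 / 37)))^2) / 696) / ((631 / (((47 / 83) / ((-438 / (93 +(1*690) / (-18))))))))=413547689 / 12261737705472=0.00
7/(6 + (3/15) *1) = 35/31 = 1.13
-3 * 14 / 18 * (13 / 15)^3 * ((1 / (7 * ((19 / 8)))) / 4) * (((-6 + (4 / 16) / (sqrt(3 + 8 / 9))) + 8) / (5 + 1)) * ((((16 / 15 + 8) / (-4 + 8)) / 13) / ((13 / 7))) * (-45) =221 * sqrt(35) / 641250 + 6188 / 192375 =0.03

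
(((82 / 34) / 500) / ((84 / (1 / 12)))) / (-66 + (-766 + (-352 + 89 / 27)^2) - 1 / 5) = 3321 / 83809844742400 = 0.00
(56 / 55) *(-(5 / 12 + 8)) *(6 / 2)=-1414 / 55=-25.71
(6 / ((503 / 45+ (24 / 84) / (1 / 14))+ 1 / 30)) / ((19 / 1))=540 / 26011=0.02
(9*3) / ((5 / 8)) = 216 / 5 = 43.20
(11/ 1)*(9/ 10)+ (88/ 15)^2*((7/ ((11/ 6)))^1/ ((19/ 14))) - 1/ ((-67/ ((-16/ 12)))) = 20376461/ 190950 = 106.71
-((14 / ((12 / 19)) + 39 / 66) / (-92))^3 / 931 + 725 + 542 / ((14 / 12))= 30991708121688847 / 26052834620736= 1189.57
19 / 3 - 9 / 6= 29 / 6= 4.83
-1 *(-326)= 326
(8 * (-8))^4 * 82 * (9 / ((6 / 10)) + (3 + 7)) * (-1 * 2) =-68786585600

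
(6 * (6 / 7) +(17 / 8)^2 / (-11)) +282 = 1413017 / 4928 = 286.73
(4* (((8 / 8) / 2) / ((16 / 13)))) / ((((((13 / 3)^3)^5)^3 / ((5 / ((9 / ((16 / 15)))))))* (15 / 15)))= 218837978263024718418 / 10315908977942302627204470186314316211062255002161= 0.00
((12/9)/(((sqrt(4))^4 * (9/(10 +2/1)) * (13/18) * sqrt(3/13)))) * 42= 28 * sqrt(39)/13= 13.45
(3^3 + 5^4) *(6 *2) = 7824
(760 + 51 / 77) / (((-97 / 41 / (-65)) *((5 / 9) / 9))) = 2528685783 / 7469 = 338557.48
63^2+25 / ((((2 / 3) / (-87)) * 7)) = 49041 / 14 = 3502.93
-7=-7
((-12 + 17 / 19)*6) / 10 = -633 / 95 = -6.66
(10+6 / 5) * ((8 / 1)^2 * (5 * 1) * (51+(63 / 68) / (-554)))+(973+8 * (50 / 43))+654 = 37341500125 / 202487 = 184414.31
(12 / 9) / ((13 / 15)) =20 / 13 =1.54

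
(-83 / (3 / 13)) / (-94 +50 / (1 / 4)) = -1079 / 318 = -3.39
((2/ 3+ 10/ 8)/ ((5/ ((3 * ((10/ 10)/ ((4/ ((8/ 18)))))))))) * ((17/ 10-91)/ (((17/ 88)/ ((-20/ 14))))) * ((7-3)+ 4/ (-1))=0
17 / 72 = 0.24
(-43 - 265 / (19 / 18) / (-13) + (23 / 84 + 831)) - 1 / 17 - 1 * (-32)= 296114509 / 352716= 839.53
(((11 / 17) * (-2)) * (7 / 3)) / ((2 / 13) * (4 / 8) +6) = -2002 / 4029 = -0.50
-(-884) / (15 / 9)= 2652 / 5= 530.40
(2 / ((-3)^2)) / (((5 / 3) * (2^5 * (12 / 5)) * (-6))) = -1 / 3456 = -0.00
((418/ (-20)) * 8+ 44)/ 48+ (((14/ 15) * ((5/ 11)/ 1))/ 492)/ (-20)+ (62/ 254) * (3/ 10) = -2.49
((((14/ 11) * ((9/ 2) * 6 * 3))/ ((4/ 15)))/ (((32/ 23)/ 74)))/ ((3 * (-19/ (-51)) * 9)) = 13671315/ 6688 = 2044.16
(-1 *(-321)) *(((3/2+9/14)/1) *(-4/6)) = -3210/7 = -458.57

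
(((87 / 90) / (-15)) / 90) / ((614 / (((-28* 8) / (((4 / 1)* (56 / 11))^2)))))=3509 / 5570208000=0.00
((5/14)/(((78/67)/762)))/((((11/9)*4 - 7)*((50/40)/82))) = -12559284/1729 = -7263.90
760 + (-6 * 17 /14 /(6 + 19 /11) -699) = 2102 /35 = 60.06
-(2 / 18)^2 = -1 / 81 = -0.01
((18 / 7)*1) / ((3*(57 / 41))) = 82 / 133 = 0.62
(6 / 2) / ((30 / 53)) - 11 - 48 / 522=-5039 / 870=-5.79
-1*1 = -1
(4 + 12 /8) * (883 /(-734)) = -9713 /1468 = -6.62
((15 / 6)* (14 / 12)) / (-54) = -35 / 648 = -0.05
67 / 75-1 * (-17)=1342 / 75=17.89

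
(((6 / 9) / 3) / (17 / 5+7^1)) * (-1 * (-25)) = 125 / 234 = 0.53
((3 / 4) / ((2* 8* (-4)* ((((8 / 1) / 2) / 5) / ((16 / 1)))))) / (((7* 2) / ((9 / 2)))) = -135 / 1792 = -0.08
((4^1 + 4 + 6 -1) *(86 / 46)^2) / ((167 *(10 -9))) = 24037 / 88343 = 0.27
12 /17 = 0.71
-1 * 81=-81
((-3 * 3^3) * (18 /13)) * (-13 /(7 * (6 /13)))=3159 /7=451.29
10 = 10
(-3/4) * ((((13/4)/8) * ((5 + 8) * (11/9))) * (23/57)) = -42757/21888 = -1.95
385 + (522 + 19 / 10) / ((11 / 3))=58067 / 110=527.88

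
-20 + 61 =41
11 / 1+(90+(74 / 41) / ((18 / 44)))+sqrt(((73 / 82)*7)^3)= 120.97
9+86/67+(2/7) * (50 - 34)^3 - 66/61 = 33743953/28609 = 1179.49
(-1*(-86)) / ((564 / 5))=215 / 282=0.76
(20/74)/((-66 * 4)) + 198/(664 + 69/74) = 71314343/240317220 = 0.30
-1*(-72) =72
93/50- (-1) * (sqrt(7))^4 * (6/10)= 1563/50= 31.26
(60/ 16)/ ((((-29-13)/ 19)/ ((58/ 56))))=-2755/ 1568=-1.76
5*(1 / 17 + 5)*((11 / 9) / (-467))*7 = -33110 / 71451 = -0.46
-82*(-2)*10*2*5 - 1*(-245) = 16645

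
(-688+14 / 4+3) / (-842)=1363 / 1684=0.81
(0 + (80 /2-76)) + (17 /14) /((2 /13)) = -787 /28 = -28.11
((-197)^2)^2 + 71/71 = 1506138482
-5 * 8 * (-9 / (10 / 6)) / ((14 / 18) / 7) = 1944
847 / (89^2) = 847 / 7921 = 0.11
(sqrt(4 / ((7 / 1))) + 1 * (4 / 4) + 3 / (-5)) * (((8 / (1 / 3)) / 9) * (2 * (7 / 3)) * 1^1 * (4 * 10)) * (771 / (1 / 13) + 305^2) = 184662016 / 9 + 131901440 * sqrt(7) / 9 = 59293380.42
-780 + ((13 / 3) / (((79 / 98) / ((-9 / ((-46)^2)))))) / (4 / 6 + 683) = -19101831099 / 24489526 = -780.00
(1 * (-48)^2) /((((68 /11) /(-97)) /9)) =-5531328 /17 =-325372.24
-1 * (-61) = 61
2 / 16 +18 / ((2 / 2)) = 145 / 8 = 18.12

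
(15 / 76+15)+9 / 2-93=-5571 / 76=-73.30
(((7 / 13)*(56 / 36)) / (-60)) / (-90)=49 / 315900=0.00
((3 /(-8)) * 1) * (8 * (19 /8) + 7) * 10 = -195 /2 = -97.50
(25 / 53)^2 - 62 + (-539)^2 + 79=816121867 / 2809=290538.22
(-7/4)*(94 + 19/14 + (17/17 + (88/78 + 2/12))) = -26659/156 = -170.89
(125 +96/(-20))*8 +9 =4853/5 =970.60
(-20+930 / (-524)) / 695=-1141 / 36418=-0.03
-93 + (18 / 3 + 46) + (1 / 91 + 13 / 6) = -21197 / 546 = -38.82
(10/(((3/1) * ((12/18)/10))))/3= 50/3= 16.67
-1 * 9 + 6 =-3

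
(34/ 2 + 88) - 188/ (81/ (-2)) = 8881/ 81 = 109.64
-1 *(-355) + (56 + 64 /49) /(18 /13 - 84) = 3107621 /8771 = 354.31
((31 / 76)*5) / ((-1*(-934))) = 155 / 70984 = 0.00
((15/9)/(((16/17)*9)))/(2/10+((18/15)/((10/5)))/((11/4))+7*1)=275/10368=0.03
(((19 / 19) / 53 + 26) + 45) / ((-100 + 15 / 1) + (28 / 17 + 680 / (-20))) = -63988 / 105735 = -0.61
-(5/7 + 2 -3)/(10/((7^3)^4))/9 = 1977326743/45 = 43940594.29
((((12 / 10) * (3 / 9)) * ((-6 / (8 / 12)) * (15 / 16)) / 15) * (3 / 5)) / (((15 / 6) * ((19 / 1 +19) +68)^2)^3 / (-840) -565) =567 / 110821808018000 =0.00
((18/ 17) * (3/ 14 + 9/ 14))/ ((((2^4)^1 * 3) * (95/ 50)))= 0.01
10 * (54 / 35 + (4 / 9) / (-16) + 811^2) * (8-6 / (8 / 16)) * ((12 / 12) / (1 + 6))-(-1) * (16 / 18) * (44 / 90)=-74585724586 / 19845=-3758413.94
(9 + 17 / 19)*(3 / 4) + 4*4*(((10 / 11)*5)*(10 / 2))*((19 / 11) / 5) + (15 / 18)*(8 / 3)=2798729 / 20691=135.26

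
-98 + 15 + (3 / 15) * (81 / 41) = -16934 / 205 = -82.60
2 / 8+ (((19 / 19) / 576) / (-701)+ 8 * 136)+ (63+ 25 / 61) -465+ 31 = 17676202835 / 24630336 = 717.66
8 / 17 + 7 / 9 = 191 / 153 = 1.25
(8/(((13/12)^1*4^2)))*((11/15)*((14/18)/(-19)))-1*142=-1578484/11115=-142.01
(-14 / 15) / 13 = -14 / 195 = -0.07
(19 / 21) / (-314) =-19 / 6594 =-0.00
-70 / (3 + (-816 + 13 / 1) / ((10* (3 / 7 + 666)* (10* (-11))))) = -32655000 / 1400011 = -23.32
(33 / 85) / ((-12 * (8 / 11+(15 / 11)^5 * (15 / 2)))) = -1771561 / 1976229770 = -0.00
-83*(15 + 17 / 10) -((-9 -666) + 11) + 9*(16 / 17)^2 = -2063829 / 2890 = -714.13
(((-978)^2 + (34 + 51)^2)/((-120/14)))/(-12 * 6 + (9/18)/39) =87697519/56150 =1561.84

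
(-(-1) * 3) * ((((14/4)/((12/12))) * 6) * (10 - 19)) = -567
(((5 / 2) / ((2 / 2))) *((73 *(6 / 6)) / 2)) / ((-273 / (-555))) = 67525 / 364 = 185.51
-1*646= -646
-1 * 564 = -564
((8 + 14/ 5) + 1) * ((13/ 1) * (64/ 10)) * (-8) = -196352/ 25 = -7854.08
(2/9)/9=2/81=0.02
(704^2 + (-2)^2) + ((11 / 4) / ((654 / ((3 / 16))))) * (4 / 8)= 13829780491 / 27904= 495620.00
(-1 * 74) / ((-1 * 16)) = 37 / 8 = 4.62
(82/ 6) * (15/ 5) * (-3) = -123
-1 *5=-5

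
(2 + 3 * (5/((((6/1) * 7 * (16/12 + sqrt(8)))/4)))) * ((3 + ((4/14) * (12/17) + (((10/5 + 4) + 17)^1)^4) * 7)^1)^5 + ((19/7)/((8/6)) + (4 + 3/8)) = 921465194993374536329666753401298393040 * sqrt(2)/69572993 + 27193461754471141872128832189268551788577/556583944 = 67588457712654270965949260000000.00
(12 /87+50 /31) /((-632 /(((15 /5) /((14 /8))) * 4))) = -9444 /497147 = -0.02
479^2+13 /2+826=460547 /2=230273.50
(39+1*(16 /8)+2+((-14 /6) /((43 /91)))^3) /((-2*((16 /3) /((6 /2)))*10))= 83083613 /38163360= 2.18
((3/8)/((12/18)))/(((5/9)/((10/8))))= 1.27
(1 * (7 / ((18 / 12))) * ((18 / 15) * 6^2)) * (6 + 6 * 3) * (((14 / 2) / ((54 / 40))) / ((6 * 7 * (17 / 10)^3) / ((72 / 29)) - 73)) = 301056000 / 121339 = 2481.11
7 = 7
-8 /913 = -0.01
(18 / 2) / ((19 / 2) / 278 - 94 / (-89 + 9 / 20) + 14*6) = 2954028 / 27930571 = 0.11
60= 60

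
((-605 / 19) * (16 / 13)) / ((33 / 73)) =-64240 / 741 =-86.69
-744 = -744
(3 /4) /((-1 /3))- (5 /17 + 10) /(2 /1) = -503 /68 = -7.40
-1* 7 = -7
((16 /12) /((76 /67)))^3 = 300763 /185193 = 1.62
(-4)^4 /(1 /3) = 768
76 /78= 38 /39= 0.97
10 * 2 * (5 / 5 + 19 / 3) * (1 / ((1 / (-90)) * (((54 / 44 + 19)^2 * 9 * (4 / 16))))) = -340736 / 23763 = -14.34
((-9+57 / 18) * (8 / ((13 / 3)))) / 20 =-7 / 13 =-0.54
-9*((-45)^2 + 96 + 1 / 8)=-19090.12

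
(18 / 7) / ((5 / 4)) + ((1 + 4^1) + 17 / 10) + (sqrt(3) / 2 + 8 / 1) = sqrt(3) / 2 + 1173 / 70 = 17.62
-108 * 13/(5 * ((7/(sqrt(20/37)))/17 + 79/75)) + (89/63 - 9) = -123640492858/326023173 + 75184200 * sqrt(185)/5174971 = -181.63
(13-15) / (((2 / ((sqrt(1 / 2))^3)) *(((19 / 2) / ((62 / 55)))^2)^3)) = -908803769344 *sqrt(2) / 1302260124847515625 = -0.00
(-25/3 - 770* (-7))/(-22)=-16145/66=-244.62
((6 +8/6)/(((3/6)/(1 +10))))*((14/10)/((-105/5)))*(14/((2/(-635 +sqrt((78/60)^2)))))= 10734878/225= 47710.57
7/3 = 2.33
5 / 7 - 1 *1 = -2 / 7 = -0.29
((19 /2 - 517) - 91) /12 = -399 /8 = -49.88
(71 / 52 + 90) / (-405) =-0.23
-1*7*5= -35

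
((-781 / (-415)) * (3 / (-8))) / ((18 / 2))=-781 / 9960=-0.08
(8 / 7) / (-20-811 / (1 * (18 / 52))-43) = -72 / 151571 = -0.00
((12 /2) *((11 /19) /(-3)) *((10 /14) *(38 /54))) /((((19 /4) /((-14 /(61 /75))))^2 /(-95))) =154000000 /212097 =726.08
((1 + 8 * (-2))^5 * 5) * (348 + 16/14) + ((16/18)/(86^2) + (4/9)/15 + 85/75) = -2316317991405239/1747305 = -1325651784.55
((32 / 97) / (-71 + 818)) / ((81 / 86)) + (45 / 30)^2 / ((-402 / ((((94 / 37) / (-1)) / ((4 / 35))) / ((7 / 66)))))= 136601027099 / 116397557928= 1.17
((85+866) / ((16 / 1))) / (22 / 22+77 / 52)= 4121 / 172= 23.96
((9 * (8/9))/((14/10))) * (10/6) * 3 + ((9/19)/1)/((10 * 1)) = 38063/1330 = 28.62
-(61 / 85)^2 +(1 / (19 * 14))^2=-263275851 / 511212100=-0.52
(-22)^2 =484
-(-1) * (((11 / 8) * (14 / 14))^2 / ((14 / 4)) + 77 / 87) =27775 / 19488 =1.43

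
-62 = -62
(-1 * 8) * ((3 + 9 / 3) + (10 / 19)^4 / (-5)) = -6239408 / 130321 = -47.88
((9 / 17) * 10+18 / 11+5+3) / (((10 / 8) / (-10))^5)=-91488256 / 187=-489242.01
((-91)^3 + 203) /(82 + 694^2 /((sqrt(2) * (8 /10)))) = 123552352 /362458168577 - 453561437560 * sqrt(2) /362458168577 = -1.77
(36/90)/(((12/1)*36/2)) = 1/540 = 0.00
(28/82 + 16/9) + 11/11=1151/369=3.12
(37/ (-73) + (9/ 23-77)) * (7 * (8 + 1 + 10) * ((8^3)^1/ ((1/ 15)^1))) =-132252986880/ 1679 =-78768902.25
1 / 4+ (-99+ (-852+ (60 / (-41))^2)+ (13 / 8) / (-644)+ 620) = -2845938997 / 8660512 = -328.61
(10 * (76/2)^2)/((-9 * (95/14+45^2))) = -40432/51201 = -0.79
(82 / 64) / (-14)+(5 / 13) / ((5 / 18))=7531 / 5824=1.29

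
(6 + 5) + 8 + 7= 26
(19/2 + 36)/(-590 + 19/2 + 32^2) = 91/887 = 0.10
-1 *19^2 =-361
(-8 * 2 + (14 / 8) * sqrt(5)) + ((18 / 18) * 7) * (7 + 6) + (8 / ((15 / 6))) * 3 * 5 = 7 * sqrt(5) / 4 + 123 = 126.91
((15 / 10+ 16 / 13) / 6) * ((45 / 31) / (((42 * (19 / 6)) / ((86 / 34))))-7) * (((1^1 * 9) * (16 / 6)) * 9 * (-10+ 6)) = 2498244624 / 911183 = 2741.76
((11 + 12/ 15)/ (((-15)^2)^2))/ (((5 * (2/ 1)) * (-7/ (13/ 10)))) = -767/ 177187500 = -0.00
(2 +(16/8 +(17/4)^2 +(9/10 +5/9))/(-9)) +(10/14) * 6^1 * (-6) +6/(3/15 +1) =-957331/45360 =-21.11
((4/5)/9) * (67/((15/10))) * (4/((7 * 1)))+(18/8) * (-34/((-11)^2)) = 374263/228690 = 1.64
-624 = -624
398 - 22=376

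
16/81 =0.20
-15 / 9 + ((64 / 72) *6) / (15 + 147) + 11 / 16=-3679 / 3888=-0.95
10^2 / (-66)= -50 / 33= -1.52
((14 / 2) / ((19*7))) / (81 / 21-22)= -7 / 2413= -0.00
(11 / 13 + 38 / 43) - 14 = -6859 / 559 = -12.27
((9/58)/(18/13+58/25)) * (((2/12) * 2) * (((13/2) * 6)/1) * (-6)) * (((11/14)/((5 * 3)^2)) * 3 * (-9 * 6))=451737/244412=1.85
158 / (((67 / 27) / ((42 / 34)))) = 89586 / 1139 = 78.65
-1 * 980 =-980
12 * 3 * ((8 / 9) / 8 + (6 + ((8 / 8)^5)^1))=256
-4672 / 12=-1168 / 3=-389.33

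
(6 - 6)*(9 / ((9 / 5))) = 0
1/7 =0.14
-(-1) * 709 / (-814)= -709 / 814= -0.87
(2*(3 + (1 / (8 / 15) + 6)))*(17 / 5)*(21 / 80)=31059 / 1600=19.41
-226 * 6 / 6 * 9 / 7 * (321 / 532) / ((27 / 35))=-60455 / 266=-227.27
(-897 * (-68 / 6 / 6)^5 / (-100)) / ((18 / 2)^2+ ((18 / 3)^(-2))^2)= -1698148972 / 637735275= -2.66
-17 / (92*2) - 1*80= -80.09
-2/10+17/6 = 79/30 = 2.63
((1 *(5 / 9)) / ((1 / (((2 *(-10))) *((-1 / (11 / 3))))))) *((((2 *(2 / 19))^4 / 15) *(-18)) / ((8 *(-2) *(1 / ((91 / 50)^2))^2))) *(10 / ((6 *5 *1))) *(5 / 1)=548599688 / 67196765625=0.01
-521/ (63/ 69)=-11983/ 21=-570.62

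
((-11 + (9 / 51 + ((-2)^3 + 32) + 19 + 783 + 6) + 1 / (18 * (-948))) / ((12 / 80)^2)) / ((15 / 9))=2382134230 / 108783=21898.04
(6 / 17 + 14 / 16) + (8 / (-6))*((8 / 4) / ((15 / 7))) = -101 / 6120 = -0.02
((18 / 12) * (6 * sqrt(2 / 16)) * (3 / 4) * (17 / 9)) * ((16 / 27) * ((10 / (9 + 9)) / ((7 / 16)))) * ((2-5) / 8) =-170 * sqrt(2) / 189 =-1.27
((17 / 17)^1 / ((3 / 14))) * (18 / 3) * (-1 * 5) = -140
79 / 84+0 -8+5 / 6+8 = 149 / 84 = 1.77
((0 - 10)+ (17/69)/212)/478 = -146263/6992184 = -0.02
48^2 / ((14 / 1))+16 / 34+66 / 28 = 39841 / 238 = 167.40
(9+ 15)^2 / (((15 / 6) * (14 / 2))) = 1152 / 35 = 32.91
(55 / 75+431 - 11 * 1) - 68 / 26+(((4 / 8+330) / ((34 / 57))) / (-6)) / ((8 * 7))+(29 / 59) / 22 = 401432137867 / 963842880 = 416.49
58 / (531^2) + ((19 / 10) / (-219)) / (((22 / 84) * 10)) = -0.00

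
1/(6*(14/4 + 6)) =1/57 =0.02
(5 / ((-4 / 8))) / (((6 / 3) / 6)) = -30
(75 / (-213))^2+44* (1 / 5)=224929 / 25205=8.92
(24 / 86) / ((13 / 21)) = 252 / 559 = 0.45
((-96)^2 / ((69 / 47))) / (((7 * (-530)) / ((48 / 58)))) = -1732608 / 1237285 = -1.40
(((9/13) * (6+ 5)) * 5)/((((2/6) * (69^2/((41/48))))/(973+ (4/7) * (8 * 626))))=60530965/770224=78.59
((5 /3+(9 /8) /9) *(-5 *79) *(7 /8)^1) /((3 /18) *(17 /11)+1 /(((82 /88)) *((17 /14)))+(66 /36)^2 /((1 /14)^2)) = -2734703895 /2914329632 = -0.94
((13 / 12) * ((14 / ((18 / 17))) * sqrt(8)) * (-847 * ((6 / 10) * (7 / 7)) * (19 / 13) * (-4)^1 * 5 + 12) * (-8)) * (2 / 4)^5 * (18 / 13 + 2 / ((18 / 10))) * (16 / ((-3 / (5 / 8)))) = 2798256440 * sqrt(2) / 3159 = 1252716.75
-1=-1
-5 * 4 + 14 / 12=-18.83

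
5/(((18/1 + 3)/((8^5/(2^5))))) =5120/21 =243.81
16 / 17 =0.94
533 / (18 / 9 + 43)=533 / 45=11.84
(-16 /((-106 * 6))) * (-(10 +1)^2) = -484 /159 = -3.04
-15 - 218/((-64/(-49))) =-5821/32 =-181.91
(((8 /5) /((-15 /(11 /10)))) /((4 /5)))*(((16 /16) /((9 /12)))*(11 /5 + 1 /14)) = -1166 /2625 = -0.44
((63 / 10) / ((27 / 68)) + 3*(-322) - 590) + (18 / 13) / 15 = -300308 / 195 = -1540.04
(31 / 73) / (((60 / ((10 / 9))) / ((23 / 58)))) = 0.00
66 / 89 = 0.74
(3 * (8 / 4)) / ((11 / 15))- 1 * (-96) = 1146 / 11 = 104.18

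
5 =5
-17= -17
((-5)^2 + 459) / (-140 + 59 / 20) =-3.53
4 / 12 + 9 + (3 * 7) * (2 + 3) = 343 / 3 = 114.33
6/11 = 0.55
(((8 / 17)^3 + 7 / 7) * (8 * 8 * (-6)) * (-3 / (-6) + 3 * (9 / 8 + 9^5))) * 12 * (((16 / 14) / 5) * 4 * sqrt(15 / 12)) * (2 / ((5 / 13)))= -10527149647872 * sqrt(5) / 4913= -4791252233.25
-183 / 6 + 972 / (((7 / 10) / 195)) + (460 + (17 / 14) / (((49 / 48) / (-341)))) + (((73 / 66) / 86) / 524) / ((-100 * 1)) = 27625422469182161 / 102015883200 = 270795.31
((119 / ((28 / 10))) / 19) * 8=340 / 19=17.89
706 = 706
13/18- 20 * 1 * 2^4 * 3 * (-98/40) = 42349/18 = 2352.72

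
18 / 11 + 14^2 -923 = -7979 / 11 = -725.36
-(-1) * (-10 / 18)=-5 / 9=-0.56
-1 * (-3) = 3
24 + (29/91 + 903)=84386/91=927.32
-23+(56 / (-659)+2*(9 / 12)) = -28449 / 1318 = -21.58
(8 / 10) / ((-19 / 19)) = -4 / 5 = -0.80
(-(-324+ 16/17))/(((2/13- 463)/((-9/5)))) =642564/511445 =1.26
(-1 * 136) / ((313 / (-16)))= 2176 / 313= 6.95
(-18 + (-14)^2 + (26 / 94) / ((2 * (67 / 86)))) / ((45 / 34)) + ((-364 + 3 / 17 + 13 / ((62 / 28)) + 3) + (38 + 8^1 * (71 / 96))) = -5855224717 / 33190460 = -176.41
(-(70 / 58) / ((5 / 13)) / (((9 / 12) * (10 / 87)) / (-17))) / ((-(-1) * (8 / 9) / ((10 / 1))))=13923 / 2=6961.50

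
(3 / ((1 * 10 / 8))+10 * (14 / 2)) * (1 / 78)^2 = 0.01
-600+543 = -57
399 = 399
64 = 64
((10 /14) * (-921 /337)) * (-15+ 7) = 36840 /2359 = 15.62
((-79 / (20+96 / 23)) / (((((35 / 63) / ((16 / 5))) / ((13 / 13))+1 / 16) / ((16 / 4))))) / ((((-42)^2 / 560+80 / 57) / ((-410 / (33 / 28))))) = 4229.66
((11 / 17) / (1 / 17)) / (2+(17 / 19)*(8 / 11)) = 2299 / 554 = 4.15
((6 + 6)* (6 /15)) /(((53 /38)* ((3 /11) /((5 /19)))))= 176 /53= 3.32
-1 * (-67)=67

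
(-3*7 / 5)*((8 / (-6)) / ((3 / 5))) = 28 / 3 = 9.33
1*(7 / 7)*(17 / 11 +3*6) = 215 / 11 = 19.55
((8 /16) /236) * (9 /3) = 3 /472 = 0.01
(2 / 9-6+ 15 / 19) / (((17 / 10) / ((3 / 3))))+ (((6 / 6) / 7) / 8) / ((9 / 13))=-52609 / 18088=-2.91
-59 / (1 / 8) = -472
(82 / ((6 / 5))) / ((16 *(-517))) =-205 / 24816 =-0.01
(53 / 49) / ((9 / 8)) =0.96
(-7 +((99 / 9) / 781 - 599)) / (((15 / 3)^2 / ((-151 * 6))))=1559226 / 71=21960.93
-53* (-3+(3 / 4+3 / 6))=92.75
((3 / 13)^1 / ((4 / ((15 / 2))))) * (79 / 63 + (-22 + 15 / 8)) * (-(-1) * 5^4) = -29721875 / 5824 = -5103.34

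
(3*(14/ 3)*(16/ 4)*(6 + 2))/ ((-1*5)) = -448/ 5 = -89.60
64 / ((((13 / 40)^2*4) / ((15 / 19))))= 384000 / 3211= 119.59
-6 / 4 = -3 / 2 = -1.50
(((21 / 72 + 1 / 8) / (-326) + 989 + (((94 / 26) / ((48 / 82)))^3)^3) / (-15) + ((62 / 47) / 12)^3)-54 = -1240241735688579685841699061913791391 / 1422308413604939563472460447744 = -871992.12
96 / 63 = 1.52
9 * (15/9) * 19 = 285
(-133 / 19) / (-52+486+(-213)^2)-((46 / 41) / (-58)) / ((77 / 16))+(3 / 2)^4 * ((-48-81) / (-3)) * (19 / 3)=92502515453609 / 67094432944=1378.69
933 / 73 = 12.78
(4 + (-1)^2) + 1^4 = 6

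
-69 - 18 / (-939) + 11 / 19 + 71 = 15451 / 5947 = 2.60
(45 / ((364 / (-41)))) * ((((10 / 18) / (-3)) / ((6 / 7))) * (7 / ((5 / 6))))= 1435 / 156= 9.20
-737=-737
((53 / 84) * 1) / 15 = 0.04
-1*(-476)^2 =-226576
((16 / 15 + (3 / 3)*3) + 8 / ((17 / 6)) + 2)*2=4534 / 255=17.78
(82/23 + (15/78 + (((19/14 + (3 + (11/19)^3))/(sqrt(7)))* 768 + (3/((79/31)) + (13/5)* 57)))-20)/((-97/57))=-503462016* sqrt(7)/1715833-1792522149/22912370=-854.55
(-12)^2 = 144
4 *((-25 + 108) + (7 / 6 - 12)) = 866 / 3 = 288.67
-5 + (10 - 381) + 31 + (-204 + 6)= -543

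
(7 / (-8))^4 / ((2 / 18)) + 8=54377 / 4096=13.28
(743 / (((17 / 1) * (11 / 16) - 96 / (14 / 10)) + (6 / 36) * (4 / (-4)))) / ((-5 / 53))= 13231344 / 95845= 138.05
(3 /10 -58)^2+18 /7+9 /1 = 2338603 /700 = 3340.86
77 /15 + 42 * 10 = 425.13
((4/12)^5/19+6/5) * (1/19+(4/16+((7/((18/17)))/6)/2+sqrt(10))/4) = 115011757/378963360+27707 * sqrt(10)/92340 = 1.25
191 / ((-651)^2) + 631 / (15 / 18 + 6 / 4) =270.43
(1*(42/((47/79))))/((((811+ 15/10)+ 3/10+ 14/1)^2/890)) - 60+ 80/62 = -121632187145/2075005491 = -58.62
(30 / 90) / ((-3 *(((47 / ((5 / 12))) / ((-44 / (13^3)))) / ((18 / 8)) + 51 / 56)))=3080 / 69364803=0.00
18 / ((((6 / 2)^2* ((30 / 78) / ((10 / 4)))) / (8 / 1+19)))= 351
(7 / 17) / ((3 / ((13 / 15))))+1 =856 / 765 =1.12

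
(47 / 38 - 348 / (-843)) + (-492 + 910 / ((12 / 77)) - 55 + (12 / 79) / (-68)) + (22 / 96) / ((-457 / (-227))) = 277555693136551 / 52429065424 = 5293.93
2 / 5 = 0.40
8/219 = 0.04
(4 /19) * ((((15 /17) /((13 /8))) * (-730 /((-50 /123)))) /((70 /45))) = 131.97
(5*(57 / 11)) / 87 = 95 / 319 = 0.30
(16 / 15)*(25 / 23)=80 / 69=1.16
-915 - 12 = -927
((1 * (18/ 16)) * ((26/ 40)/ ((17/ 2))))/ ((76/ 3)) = 351/ 103360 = 0.00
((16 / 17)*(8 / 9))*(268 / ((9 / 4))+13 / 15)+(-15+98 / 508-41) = 77937413 / 1748790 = 44.57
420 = 420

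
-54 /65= -0.83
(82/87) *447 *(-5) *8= -488720/29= -16852.41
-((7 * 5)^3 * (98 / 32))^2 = -4413675765625 / 256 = -17240920959.47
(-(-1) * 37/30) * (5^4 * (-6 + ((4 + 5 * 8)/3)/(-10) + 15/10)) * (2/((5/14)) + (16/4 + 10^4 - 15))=-1654855895/36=-45968219.31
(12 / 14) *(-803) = -4818 / 7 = -688.29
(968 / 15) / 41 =968 / 615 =1.57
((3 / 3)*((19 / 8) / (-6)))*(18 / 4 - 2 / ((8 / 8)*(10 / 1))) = -817 / 480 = -1.70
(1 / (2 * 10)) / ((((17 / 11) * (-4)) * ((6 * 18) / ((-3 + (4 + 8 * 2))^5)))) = -918731 / 8640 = -106.33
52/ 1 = 52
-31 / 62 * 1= -1 / 2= -0.50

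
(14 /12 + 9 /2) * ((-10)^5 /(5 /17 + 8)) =-28900000 /423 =-68321.51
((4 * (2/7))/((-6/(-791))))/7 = 452/21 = 21.52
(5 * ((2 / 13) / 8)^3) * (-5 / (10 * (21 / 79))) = -395 / 5905536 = -0.00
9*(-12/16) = -6.75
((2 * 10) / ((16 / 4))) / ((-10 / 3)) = -3 / 2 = -1.50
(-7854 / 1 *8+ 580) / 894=-31126 / 447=-69.63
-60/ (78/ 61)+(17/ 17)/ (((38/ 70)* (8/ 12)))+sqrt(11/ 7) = -21815/ 494+sqrt(77)/ 7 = -42.91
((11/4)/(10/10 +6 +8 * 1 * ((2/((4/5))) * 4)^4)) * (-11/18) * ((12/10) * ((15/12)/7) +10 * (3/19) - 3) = 12947/510764688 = 0.00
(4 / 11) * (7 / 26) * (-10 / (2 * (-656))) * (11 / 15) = 0.00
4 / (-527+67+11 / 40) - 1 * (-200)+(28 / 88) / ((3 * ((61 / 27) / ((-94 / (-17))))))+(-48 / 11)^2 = 505994063871 / 2307396553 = 219.29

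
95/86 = 1.10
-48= -48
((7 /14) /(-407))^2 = 0.00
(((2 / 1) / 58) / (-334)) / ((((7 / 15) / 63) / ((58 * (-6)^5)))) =1049760 / 167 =6285.99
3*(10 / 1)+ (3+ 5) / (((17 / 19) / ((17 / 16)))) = 39.50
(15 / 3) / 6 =5 / 6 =0.83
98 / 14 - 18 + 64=53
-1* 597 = -597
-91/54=-1.69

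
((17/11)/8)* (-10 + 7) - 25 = -25.58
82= 82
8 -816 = -808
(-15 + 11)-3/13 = -55/13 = -4.23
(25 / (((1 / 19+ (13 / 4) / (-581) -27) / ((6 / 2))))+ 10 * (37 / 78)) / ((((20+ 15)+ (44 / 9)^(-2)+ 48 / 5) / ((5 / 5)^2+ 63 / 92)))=6828220998500 / 92264811467127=0.07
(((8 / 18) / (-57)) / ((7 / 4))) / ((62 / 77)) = -88 / 15903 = -0.01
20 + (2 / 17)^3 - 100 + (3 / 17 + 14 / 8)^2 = -5996775 / 78608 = -76.29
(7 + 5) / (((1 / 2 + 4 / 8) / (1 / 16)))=3 / 4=0.75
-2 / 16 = -1 / 8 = -0.12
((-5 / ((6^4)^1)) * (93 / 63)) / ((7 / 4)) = -155 / 47628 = -0.00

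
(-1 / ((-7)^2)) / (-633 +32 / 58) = 29 / 898709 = 0.00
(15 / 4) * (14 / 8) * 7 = 735 / 16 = 45.94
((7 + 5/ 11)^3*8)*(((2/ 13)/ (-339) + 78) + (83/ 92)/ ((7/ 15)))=22742210834576/ 85852767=264897.82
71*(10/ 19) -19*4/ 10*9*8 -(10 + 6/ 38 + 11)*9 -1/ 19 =-66529/ 95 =-700.31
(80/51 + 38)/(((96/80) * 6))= 5045/918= 5.50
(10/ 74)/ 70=0.00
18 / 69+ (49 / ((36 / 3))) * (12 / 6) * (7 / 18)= 8537 / 2484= 3.44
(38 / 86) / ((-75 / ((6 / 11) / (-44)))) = 19 / 260150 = 0.00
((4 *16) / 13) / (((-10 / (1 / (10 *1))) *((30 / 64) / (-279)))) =29.30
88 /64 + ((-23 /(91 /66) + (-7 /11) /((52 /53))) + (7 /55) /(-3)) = -16.00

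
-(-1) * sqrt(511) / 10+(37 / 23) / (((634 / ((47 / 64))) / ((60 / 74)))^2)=497025 / 350274105344+sqrt(511) / 10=2.26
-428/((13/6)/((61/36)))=-13054/39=-334.72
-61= -61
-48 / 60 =-4 / 5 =-0.80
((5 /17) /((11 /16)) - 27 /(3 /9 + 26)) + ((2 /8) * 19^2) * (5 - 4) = 5297745 /59092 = 89.65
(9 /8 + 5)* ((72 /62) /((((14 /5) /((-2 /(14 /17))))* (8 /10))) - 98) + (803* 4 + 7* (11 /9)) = 11662619 /4464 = 2612.59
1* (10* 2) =20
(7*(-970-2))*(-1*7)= 47628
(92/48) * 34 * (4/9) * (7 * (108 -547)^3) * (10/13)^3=-463125137006000/59319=-7807365886.24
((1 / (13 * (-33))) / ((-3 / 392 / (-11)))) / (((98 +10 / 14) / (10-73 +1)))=170128 / 80847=2.10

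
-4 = -4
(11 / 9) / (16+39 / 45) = 5 / 69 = 0.07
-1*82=-82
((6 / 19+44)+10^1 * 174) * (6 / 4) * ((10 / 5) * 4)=406824 / 19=21411.79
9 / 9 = 1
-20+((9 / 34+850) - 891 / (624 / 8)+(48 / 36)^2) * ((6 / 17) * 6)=6612828 / 3757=1760.14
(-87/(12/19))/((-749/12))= 1653/749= 2.21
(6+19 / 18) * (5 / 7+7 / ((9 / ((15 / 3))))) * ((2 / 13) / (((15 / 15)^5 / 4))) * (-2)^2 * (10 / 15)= 1178560 / 22113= 53.30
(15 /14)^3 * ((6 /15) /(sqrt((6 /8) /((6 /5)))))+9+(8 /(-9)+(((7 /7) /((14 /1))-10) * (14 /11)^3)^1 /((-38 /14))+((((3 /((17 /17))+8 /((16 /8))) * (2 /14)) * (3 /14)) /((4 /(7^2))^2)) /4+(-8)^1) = 135 * sqrt(10) /686+457134037 /29132928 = 16.31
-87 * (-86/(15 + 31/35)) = 130935/278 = 470.99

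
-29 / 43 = -0.67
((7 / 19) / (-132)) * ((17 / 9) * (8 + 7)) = -595 / 7524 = -0.08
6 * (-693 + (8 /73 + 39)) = -286404 /73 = -3923.34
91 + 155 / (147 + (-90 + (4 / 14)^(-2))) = 25827 / 277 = 93.24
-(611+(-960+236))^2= -12769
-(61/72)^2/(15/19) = -70699/77760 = -0.91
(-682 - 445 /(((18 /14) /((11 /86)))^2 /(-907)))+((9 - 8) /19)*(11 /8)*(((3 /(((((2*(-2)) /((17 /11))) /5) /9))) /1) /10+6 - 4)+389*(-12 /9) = 508775411677 /182119104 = 2793.64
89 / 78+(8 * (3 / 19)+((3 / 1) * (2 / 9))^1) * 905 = 2589991 / 1482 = 1747.63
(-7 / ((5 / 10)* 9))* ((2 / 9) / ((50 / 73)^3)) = -2723119 / 2531250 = -1.08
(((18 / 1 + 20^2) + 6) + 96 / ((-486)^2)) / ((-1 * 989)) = -8345600 / 19466487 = -0.43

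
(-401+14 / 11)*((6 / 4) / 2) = -13191 / 44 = -299.80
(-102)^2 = 10404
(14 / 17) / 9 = 14 / 153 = 0.09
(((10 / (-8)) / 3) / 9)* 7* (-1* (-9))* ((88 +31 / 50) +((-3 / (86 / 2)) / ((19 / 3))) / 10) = -4223429 / 16340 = -258.47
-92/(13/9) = -63.69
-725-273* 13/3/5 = -4808/5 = -961.60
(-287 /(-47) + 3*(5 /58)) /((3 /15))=31.83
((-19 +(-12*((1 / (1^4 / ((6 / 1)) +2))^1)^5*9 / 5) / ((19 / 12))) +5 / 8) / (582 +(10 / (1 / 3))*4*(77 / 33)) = -5265728313 / 243241470160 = -0.02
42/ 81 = 14/ 27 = 0.52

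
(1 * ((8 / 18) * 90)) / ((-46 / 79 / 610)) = -963800 / 23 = -41904.35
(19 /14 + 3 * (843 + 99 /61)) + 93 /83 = 179781311 /70882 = 2536.35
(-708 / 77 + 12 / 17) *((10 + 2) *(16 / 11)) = -2133504 / 14399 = -148.17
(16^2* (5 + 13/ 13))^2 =2359296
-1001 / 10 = -100.10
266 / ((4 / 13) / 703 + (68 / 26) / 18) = 21878766 / 11987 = 1825.21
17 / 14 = 1.21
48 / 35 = 1.37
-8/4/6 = -1/3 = -0.33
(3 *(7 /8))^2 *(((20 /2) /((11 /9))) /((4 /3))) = 59535 /1408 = 42.28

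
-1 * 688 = -688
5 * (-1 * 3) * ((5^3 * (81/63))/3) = -5625/7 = -803.57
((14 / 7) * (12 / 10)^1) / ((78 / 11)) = 22 / 65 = 0.34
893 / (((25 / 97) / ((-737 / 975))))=-63839677 / 24375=-2619.06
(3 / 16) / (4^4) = 3 / 4096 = 0.00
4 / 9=0.44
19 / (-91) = -0.21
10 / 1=10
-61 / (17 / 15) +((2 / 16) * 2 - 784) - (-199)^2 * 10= -26985635 / 68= -396847.57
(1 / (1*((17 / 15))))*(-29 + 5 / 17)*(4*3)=-87840 / 289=-303.94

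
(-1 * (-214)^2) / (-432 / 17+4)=194633 / 91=2138.82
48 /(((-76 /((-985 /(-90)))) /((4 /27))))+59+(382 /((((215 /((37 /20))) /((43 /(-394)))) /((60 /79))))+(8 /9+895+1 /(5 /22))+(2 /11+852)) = 476919407705 /263466027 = 1810.17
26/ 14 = 1.86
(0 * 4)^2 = 0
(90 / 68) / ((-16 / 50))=-1125 / 272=-4.14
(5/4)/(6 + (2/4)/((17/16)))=17/88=0.19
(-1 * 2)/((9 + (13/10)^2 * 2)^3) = -250000/237176659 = -0.00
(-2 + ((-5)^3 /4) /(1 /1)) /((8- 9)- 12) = 133 /52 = 2.56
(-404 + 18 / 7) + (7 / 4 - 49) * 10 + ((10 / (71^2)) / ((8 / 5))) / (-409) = -50451487605 / 57729532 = -873.93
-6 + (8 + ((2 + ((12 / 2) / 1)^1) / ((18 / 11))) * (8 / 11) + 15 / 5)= 77 / 9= 8.56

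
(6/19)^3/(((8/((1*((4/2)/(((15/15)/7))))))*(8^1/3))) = 567/27436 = 0.02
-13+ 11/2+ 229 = 221.50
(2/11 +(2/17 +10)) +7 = 3235/187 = 17.30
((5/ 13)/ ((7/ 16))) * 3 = 240/ 91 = 2.64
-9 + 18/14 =-54/7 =-7.71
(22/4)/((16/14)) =4.81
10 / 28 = 0.36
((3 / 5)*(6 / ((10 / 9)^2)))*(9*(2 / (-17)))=-6561 / 2125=-3.09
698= 698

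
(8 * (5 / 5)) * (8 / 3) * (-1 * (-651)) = 13888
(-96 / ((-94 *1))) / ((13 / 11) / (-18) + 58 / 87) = 9504 / 5593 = 1.70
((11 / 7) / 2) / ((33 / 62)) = 31 / 21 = 1.48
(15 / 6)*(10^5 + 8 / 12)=750005 / 3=250001.67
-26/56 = -13/28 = -0.46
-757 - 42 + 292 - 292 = -799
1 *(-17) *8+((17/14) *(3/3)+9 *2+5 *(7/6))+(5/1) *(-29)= -255.95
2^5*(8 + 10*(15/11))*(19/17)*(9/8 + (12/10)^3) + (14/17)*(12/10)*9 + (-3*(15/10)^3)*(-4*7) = 116879553/46750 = 2500.10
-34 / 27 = -1.26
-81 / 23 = -3.52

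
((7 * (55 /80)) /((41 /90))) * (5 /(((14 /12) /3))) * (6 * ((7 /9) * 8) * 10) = 2079000 /41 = 50707.32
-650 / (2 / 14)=-4550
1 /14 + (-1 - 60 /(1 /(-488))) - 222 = 29057.07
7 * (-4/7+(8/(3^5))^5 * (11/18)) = -4.00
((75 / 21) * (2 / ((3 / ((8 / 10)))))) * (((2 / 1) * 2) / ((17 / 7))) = 160 / 51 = 3.14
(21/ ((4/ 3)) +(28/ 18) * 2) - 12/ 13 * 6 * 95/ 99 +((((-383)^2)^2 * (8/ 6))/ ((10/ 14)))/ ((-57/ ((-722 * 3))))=39287465020255789/ 25740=1526319542356.48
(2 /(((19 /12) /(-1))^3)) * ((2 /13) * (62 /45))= -47616 /445835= -0.11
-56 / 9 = -6.22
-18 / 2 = -9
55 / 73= 0.75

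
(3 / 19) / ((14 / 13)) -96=-25497 / 266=-95.85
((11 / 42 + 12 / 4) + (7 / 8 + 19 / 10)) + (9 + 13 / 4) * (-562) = -5777909 / 840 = -6878.46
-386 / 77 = -5.01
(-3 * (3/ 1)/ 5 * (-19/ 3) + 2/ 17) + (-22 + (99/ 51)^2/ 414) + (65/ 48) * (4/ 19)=-77201623/ 7577580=-10.19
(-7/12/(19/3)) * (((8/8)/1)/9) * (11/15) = -77/10260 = -0.01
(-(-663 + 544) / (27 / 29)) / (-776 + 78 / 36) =-6902 / 41787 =-0.17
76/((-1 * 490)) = -38/245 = -0.16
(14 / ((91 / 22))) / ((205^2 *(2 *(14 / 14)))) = 22 / 546325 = 0.00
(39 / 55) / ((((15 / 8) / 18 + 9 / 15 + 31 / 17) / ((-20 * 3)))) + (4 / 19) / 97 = -3518644148 / 209075449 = -16.83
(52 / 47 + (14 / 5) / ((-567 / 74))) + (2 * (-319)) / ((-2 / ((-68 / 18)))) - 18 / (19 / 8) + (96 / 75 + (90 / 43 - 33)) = -96542442127 / 77757975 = -1241.58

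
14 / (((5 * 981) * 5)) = 14 / 24525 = 0.00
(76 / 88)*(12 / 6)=19 / 11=1.73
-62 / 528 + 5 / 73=-943 / 19272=-0.05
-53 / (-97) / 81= 53 / 7857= 0.01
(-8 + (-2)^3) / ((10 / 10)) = -16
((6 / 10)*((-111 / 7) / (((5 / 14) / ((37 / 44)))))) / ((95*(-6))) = 4107 / 104500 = 0.04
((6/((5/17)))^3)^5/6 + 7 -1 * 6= 7350235618367513080.23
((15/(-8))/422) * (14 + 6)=-75/844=-0.09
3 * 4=12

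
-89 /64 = -1.39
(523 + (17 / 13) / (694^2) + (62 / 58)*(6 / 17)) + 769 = 3989316824437 / 3086805124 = 1292.38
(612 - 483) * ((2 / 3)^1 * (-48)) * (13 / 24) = -2236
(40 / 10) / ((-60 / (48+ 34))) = -5.47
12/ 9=4/ 3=1.33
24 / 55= 0.44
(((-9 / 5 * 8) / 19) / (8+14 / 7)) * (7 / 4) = -63 / 475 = -0.13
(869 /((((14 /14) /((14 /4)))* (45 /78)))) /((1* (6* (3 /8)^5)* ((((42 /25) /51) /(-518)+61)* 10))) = 7276352512 /37461123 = 194.24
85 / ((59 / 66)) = 5610 / 59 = 95.08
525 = 525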